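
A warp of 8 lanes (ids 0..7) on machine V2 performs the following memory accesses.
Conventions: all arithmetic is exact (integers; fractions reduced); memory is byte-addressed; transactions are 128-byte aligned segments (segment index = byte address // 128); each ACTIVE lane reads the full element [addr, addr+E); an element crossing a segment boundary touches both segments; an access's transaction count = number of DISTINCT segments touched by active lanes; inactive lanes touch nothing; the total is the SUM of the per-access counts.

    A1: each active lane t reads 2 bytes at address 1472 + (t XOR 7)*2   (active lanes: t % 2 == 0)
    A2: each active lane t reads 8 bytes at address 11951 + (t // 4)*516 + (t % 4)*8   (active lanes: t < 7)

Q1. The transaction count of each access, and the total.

A1: 1 transaction
A2: 2 transactions

Answer: 1,2; total 3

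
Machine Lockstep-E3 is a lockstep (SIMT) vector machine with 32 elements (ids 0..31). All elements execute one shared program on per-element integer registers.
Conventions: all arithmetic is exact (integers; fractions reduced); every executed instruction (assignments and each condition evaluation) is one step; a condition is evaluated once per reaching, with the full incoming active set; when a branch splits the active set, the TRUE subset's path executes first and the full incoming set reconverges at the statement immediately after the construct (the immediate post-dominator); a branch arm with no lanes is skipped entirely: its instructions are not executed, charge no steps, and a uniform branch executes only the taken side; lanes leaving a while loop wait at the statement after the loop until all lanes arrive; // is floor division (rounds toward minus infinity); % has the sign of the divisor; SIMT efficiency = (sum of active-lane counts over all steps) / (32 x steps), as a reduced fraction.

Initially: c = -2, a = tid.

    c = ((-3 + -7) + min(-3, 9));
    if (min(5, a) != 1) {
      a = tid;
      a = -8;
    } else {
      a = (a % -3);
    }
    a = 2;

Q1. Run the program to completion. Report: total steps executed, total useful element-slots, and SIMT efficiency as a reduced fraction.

Answer: 6 steps, 159 useful, 53/64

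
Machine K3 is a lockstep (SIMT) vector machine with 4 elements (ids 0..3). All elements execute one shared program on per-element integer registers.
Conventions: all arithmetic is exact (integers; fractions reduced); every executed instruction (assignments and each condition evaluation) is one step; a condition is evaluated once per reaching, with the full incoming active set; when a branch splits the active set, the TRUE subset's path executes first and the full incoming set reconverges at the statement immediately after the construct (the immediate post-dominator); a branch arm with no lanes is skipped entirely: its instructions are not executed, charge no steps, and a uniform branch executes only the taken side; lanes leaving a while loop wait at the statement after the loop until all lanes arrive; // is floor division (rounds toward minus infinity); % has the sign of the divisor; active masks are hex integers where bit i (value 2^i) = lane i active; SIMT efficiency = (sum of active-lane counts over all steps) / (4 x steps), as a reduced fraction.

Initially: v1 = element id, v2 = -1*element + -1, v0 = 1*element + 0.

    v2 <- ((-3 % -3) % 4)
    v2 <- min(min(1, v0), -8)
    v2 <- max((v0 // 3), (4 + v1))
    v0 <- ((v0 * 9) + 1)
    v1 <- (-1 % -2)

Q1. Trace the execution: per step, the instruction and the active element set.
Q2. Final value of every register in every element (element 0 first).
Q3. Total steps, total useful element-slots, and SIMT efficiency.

step 0: v2 <- ((-3 % -3) % 4)        0xf
step 1: v2 <- min(min(1, v0), -8)    0xf
step 2: v2 <- max((v0 // 3), (4 + v1)) 0xf
step 3: v0 <- ((v0 * 9) + 1)         0xf
step 4: v1 <- (-1 % -2)              0xf

Answer: 5 steps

v1: -1,-1,-1,-1
v2: 4,5,6,7
v0: 1,10,19,28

steps = 5; useful = 20; efficiency = 20/20 = 1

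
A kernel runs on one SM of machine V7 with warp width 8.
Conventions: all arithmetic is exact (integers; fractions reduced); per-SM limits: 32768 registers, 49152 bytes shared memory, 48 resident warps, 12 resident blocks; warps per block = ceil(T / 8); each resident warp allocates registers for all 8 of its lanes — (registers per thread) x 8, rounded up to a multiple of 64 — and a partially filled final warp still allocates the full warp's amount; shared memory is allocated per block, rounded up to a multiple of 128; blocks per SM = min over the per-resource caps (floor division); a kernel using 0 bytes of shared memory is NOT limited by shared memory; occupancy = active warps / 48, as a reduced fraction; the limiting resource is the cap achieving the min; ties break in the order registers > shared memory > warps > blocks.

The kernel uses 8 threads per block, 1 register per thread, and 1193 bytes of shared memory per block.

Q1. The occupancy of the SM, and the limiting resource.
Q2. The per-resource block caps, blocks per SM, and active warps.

Answer: occupancy 1/4, limited by blocks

registers: 512 blocks
shared memory: 38 blocks
warps: 48 blocks
blocks: 12 blocks

Answer: 12 blocks, 12 active warps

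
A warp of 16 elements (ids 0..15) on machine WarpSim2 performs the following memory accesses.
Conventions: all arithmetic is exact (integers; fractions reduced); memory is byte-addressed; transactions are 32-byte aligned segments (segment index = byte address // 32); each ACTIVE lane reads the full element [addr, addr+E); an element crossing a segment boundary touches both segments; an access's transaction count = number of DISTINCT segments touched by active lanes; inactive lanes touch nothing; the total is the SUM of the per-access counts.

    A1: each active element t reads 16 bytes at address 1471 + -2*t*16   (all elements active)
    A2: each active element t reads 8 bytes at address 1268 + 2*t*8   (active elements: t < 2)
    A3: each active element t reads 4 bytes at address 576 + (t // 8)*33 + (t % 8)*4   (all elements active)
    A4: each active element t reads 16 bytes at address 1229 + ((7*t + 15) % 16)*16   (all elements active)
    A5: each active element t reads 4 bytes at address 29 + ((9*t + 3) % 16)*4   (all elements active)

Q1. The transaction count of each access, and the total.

A1: 17 transactions
A2: 2 transactions
A3: 3 transactions
A4: 9 transactions
A5: 3 transactions

Answer: 17,2,3,9,3; total 34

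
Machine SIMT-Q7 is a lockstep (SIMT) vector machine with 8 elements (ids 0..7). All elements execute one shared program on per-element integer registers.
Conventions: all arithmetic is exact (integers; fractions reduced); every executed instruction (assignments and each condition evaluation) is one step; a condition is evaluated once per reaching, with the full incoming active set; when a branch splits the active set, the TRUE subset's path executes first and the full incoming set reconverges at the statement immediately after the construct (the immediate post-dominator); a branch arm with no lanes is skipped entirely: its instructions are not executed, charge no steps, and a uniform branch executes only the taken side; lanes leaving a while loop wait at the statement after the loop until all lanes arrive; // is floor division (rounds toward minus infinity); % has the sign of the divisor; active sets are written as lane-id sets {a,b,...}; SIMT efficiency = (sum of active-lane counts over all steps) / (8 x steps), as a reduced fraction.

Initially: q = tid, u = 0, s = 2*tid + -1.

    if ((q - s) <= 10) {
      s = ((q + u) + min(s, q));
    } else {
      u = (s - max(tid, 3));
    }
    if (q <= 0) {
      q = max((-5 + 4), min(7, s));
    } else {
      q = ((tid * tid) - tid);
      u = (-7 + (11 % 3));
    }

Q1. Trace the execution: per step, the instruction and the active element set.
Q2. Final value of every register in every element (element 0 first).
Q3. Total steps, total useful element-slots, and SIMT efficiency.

step 0: eval ((q - s) <= 10)         {0,1,2,3,4,5,6,7}
step 1: s <- ((q + u) + min(s, q))   {0,1,2,3,4,5,6,7}
step 2: eval (q <= 0)                {0,1,2,3,4,5,6,7}
step 3: q <- max((-5 + 4), min(7, s)) {0}
step 4: q <- ((tid * tid) - tid)     {1,2,3,4,5,6,7}
step 5: u <- (-7 + (11 % 3))         {1,2,3,4,5,6,7}

Answer: 6 steps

q: -1,0,2,6,12,20,30,42
u: 0,-5,-5,-5,-5,-5,-5,-5
s: -1,2,4,6,8,10,12,14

steps = 6; useful = 39; efficiency = 39/48 = 13/16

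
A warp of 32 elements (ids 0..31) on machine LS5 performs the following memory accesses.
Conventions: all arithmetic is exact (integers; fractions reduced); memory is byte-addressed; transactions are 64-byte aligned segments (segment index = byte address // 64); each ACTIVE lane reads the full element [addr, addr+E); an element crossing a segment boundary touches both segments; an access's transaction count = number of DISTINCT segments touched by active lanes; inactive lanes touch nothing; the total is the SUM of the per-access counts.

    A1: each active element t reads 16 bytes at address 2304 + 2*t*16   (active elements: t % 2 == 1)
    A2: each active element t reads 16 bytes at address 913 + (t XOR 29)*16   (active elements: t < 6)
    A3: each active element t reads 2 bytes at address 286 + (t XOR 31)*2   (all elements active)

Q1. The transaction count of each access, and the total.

A1: 16 transactions
A2: 3 transactions
A3: 2 transactions

Answer: 16,3,2; total 21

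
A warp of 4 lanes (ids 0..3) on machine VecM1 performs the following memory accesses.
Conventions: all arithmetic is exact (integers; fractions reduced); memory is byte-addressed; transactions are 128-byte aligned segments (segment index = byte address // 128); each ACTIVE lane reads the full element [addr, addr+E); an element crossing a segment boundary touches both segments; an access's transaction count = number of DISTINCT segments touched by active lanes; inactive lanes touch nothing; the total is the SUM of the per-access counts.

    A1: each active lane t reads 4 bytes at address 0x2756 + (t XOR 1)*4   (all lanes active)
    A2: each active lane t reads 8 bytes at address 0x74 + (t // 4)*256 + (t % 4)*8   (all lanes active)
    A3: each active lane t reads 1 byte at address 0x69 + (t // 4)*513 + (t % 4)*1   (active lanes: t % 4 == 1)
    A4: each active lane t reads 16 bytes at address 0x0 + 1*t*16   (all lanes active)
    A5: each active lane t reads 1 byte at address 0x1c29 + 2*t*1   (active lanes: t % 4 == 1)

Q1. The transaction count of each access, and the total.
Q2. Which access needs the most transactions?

A1: 1 transaction
A2: 2 transactions
A3: 1 transaction
A4: 1 transaction
A5: 1 transaction

Answer: 1,2,1,1,1; total 6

Answer: A2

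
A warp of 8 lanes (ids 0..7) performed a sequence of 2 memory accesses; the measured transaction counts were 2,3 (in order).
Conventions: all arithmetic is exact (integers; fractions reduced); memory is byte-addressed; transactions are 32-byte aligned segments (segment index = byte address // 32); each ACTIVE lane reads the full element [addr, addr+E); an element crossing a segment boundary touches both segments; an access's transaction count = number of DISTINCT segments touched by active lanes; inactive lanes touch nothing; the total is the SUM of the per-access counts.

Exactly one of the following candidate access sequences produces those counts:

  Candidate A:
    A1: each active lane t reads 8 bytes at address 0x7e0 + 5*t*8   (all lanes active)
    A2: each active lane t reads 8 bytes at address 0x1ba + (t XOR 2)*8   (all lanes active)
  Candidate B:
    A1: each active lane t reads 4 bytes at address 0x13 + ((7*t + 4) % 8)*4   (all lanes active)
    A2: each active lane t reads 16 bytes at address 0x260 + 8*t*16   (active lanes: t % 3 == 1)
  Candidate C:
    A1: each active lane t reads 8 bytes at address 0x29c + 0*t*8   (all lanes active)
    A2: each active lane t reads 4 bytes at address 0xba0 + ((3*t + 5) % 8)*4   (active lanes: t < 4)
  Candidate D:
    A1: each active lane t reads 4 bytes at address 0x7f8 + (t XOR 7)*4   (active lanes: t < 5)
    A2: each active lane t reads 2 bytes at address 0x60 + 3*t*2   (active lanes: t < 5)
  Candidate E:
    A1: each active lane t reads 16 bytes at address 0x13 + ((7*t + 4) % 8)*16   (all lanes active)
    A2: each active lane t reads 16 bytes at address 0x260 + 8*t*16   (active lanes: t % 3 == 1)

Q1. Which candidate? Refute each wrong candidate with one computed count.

A: A1 gives 8 transactions, not 2
C: A2 gives 1 transaction, not 3
D: A1 gives 1 transaction, not 2
E: A1 gives 5 transactions, not 2
B: all counts match (2,3)

Answer: B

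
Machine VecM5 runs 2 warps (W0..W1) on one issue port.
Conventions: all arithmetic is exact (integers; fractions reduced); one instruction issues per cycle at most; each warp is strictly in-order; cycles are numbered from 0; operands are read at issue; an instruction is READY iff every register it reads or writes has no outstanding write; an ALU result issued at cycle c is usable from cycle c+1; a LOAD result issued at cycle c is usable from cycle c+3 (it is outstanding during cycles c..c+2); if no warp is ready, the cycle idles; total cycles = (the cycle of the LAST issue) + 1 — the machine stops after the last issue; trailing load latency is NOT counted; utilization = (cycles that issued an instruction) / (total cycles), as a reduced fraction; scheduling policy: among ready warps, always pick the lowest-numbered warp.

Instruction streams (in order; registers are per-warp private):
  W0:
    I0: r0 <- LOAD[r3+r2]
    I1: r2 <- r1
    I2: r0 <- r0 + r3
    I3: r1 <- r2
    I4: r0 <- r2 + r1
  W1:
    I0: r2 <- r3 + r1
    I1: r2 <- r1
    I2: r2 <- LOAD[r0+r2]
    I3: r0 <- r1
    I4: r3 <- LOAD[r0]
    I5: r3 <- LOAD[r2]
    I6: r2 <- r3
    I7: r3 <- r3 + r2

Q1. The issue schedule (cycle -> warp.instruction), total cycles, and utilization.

cycle 0: W0.I0
cycle 1: W0.I1
cycle 2: W1.I0
cycle 3: W0.I2
cycle 4: W0.I3
cycle 5: W0.I4
cycle 6: W1.I1
cycle 7: W1.I2
cycle 8: W1.I3
cycle 9: W1.I4
cycle 10: idle
cycle 11: idle
cycle 12: W1.I5
cycle 13: idle
cycle 14: idle
cycle 15: W1.I6
cycle 16: W1.I7

Answer: 17 cycles, utilization 13/17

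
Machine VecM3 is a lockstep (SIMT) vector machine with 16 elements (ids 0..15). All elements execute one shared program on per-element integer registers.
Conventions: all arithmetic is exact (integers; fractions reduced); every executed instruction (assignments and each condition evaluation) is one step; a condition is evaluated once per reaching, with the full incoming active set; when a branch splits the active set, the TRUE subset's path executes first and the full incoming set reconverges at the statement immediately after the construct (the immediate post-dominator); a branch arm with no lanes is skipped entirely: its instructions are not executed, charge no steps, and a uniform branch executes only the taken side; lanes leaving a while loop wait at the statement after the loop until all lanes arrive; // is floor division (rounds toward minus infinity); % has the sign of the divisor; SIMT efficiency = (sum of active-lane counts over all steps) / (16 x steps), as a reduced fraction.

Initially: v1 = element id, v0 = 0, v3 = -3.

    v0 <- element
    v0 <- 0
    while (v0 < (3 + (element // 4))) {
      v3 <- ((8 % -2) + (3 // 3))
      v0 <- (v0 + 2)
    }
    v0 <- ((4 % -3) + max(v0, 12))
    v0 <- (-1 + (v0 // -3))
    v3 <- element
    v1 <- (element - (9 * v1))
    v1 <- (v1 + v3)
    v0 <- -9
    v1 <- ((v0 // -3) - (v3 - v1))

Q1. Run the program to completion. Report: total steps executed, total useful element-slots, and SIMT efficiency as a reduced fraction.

Answer: 19 steps, 280 useful, 35/38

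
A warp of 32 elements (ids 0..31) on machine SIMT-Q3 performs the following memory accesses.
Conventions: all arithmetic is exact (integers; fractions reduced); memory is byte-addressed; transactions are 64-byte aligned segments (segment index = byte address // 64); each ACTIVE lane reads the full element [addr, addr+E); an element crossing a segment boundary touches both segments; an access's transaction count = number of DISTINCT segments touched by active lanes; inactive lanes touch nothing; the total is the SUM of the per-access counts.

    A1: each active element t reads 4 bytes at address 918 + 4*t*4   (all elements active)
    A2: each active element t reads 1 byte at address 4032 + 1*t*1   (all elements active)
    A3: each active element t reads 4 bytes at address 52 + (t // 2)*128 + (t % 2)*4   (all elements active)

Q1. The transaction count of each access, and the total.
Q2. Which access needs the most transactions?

A1: 9 transactions
A2: 1 transaction
A3: 16 transactions

Answer: 9,1,16; total 26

Answer: A3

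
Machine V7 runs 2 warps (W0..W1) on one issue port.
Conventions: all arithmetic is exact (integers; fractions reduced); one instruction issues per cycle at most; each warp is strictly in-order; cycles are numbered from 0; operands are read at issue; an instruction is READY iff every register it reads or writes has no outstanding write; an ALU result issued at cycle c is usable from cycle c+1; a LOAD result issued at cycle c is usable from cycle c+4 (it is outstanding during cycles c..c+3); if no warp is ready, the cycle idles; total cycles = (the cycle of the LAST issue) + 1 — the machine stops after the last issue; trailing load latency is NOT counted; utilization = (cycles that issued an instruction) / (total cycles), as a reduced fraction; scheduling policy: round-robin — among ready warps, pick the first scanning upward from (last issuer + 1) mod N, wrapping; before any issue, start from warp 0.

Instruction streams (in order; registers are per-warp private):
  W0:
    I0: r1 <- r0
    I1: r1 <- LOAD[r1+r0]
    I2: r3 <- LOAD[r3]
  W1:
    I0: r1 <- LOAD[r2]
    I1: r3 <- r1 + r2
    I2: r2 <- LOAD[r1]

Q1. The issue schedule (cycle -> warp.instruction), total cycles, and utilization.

cycle 0: W0.I0
cycle 1: W1.I0
cycle 2: W0.I1
cycle 3: W0.I2
cycle 4: idle
cycle 5: W1.I1
cycle 6: W1.I2

Answer: 7 cycles, utilization 6/7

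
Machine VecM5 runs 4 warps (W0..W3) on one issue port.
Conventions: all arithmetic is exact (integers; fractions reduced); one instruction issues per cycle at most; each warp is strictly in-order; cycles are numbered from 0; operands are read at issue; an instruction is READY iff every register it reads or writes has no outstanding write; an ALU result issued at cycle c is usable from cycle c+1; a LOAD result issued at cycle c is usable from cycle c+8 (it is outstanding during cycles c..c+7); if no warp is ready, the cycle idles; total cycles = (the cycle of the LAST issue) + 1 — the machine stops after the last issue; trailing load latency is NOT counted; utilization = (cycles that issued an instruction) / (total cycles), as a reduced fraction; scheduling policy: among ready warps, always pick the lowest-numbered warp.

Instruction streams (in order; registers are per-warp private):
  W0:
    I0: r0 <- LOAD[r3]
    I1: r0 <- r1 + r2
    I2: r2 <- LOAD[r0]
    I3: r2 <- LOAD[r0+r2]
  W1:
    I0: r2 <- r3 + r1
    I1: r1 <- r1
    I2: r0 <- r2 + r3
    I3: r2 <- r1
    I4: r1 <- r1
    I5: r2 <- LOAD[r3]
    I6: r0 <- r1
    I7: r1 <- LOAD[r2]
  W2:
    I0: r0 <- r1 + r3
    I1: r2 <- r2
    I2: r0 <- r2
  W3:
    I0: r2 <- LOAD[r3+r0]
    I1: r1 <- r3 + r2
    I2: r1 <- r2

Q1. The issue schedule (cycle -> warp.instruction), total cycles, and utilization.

cycle 0: W0.I0
cycle 1: W1.I0
cycle 2: W1.I1
cycle 3: W1.I2
cycle 4: W1.I3
cycle 5: W1.I4
cycle 6: W1.I5
cycle 7: W1.I6
cycle 8: W0.I1
cycle 9: W0.I2
cycle 10: W2.I0
cycle 11: W2.I1
cycle 12: W2.I2
cycle 13: W3.I0
cycle 14: W1.I7
cycle 15: idle
cycle 16: idle
cycle 17: W0.I3
cycle 18: idle
cycle 19: idle
cycle 20: idle
cycle 21: W3.I1
cycle 22: W3.I2

Answer: 23 cycles, utilization 18/23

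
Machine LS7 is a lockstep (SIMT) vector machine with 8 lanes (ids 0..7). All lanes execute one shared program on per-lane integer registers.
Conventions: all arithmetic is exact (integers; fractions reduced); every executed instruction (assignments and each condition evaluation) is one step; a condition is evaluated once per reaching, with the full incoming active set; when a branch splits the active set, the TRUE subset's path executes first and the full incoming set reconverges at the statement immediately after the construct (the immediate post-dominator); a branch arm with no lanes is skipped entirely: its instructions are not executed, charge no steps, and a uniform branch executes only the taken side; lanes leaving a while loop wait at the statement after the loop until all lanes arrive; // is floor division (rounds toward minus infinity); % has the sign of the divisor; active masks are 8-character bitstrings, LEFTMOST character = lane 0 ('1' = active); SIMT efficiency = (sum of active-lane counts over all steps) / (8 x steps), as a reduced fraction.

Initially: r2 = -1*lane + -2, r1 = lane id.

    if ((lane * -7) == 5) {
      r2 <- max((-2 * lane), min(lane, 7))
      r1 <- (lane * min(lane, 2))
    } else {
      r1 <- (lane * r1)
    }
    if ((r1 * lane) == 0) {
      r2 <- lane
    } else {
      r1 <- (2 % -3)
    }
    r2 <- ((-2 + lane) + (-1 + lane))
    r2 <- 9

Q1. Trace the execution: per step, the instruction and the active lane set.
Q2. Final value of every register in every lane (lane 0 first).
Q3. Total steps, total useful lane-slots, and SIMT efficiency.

step 0: eval ((lane * -7) == 5)      11111111
step 1: r1 <- (lane * r1)            11111111
step 2: eval ((r1 * lane) == 0)      11111111
step 3: r2 <- lane                   10000000
step 4: r1 <- (2 % -3)               01111111
step 5: r2 <- ((-2 + lane) + (-1 + lane)) 11111111
step 6: r2 <- 9                      11111111

Answer: 7 steps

r2: 9,9,9,9,9,9,9,9
r1: 0,-1,-1,-1,-1,-1,-1,-1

steps = 7; useful = 48; efficiency = 48/56 = 6/7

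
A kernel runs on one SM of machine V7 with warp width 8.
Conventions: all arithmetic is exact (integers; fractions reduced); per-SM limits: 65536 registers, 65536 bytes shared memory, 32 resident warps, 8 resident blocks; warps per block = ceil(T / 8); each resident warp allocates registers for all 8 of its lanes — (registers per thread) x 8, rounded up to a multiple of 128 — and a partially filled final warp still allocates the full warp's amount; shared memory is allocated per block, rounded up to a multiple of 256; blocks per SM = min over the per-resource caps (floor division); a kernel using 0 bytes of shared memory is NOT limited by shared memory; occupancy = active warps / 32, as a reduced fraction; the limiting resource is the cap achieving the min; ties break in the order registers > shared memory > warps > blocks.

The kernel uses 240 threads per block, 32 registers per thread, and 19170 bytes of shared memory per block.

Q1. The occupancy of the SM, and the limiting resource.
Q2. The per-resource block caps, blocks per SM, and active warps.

Answer: occupancy 15/16, limited by warps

registers: 8 blocks
shared memory: 3 blocks
warps: 1 block
blocks: 8 blocks

Answer: 1 block, 30 active warps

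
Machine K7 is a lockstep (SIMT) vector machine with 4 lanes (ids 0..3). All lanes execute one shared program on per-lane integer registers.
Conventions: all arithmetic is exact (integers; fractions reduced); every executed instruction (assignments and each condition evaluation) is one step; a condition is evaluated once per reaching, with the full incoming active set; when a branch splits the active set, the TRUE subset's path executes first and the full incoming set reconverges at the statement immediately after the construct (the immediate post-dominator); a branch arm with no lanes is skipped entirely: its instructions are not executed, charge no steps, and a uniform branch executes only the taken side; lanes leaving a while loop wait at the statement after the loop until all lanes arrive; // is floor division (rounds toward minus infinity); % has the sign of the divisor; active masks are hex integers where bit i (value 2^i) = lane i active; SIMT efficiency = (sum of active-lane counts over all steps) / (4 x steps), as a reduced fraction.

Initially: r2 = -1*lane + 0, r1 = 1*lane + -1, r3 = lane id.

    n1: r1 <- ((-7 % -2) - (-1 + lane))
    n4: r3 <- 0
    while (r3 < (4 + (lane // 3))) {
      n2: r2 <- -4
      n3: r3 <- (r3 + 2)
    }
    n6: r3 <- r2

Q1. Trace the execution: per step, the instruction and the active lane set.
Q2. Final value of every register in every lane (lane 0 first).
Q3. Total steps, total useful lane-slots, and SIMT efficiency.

step 0: r1 <- ((-7 % -2) - (-1 + lane)) 0xf
step 1: r3 <- 0                      0xf
step 2: eval (r3 < (4 + (lane // 3))) 0xf
step 3: r2 <- -4                     0xf
step 4: r3 <- (r3 + 2)               0xf
step 5: eval (r3 < (4 + (lane // 3))) 0xf
step 6: r2 <- -4                     0xf
step 7: r3 <- (r3 + 2)               0xf
step 8: eval (r3 < (4 + (lane // 3))) 0xf
step 9: r2 <- -4                     0x8
step 10: r3 <- (r3 + 2)               0x8
step 11: eval (r3 < (4 + (lane // 3))) 0x8
step 12: r3 <- r2                     0xf

Answer: 13 steps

r2: -4,-4,-4,-4
r1: 0,-1,-2,-3
r3: -4,-4,-4,-4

steps = 13; useful = 43; efficiency = 43/52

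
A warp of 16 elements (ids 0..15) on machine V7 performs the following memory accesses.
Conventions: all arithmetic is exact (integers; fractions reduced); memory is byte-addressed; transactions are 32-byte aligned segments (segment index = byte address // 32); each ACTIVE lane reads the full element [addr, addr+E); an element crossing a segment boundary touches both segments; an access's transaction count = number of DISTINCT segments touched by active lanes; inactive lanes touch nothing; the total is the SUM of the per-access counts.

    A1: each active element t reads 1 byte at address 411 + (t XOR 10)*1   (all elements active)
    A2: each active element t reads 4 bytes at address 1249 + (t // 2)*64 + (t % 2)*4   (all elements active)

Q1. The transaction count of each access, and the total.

A1: 2 transactions
A2: 8 transactions

Answer: 2,8; total 10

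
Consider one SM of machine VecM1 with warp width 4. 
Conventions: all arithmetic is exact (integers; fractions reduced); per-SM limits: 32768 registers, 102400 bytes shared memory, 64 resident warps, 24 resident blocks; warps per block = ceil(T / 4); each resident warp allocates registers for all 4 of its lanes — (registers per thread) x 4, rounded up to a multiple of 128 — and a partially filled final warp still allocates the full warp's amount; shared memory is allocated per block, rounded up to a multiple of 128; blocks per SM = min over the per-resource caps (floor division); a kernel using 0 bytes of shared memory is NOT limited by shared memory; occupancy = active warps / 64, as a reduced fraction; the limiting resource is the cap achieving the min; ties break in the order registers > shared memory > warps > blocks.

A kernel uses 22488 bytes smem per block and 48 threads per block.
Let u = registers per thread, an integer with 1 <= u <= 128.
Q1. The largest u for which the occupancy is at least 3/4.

Answer: u = 128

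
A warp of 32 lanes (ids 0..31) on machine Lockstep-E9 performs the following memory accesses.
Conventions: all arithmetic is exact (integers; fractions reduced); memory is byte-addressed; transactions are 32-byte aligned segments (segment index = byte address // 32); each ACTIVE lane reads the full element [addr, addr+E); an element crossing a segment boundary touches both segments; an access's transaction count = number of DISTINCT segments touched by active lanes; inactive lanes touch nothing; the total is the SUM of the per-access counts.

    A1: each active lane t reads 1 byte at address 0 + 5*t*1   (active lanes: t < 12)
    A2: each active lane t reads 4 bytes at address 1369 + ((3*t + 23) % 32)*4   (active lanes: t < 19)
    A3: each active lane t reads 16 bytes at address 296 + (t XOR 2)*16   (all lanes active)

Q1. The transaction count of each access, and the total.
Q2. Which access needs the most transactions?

A1: 2 transactions
A2: 5 transactions
A3: 17 transactions

Answer: 2,5,17; total 24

Answer: A3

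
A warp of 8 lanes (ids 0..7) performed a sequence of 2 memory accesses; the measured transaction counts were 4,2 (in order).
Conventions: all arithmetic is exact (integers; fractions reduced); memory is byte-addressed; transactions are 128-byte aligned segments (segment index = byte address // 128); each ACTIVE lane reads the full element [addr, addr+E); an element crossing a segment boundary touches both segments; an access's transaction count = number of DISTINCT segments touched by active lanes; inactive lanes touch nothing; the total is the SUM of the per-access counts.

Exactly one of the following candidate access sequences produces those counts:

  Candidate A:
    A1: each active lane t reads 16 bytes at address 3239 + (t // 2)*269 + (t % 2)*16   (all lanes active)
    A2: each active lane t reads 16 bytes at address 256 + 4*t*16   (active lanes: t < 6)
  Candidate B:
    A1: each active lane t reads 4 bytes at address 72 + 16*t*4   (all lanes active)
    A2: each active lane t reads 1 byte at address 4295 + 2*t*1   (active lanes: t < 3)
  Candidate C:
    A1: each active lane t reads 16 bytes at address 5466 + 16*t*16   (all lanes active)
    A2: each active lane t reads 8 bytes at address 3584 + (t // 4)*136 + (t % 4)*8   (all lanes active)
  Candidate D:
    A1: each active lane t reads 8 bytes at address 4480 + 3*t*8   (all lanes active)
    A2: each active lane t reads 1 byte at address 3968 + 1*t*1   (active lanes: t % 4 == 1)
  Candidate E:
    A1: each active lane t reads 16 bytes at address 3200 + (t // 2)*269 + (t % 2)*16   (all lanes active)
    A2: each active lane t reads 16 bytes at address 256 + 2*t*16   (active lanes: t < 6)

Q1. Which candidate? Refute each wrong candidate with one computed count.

A: A2 gives 3 transactions, not 2
B: A1 gives 5 transactions, not 4
C: A1 gives 8 transactions, not 4
D: A1 gives 2 transactions, not 4
E: all counts match (4,2)

Answer: E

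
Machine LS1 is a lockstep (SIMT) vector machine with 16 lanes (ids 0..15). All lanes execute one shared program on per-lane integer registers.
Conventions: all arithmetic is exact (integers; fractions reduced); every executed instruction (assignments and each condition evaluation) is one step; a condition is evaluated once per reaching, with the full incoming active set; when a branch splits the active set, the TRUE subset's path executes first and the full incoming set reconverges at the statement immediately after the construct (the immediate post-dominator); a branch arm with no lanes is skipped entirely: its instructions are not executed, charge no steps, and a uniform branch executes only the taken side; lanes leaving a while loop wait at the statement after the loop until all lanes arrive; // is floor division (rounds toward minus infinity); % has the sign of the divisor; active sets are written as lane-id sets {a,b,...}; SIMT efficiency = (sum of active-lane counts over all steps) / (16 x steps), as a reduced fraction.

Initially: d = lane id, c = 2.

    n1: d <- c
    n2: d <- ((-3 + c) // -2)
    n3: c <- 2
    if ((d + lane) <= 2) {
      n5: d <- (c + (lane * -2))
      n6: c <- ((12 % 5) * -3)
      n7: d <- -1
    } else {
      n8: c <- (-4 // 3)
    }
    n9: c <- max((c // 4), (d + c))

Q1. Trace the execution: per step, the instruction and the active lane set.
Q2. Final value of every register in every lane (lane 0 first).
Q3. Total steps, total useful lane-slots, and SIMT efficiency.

step 0: d <- c                       {0,1,2,3,4,5,6,7,8,9,10,11,12,13,14,15}
step 1: d <- ((-3 + c) // -2)        {0,1,2,3,4,5,6,7,8,9,10,11,12,13,14,15}
step 2: c <- 2                       {0,1,2,3,4,5,6,7,8,9,10,11,12,13,14,15}
step 3: eval ((d + lane) <= 2)       {0,1,2,3,4,5,6,7,8,9,10,11,12,13,14,15}
step 4: d <- (c + (lane * -2))       {0,1,2}
step 5: c <- ((12 % 5) * -3)         {0,1,2}
step 6: d <- -1                      {0,1,2}
step 7: c <- (-4 // 3)               {3,4,5,6,7,8,9,10,11,12,13,14,15}
step 8: c <- max((c // 4), (d + c))  {0,1,2,3,4,5,6,7,8,9,10,11,12,13,14,15}

Answer: 9 steps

d: -1,-1,-1,0,0,0,0,0,0,0,0,0,0,0,0,0
c: -2,-2,-2,-1,-1,-1,-1,-1,-1,-1,-1,-1,-1,-1,-1,-1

steps = 9; useful = 102; efficiency = 102/144 = 17/24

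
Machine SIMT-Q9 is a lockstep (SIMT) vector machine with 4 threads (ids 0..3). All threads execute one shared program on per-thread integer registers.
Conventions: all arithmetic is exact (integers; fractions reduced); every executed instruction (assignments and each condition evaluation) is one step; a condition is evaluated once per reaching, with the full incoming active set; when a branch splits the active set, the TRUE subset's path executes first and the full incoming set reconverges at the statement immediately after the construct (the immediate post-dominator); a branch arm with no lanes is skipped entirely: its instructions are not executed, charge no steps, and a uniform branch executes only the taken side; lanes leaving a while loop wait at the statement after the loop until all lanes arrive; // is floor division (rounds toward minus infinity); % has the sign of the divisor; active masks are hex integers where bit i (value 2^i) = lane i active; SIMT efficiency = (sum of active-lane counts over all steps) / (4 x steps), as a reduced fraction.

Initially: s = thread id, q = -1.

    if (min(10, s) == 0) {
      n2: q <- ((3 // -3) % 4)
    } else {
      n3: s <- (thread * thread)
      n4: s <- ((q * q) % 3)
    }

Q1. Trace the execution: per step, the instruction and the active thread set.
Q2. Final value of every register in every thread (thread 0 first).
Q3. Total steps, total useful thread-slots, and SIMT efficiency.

step 0: eval (min(10, s) == 0)       0xf
step 1: q <- ((3 // -3) % 4)         0x1
step 2: s <- (thread * thread)       0xe
step 3: s <- ((q * q) % 3)           0xe

Answer: 4 steps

s: 0,1,1,1
q: 3,-1,-1,-1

steps = 4; useful = 11; efficiency = 11/16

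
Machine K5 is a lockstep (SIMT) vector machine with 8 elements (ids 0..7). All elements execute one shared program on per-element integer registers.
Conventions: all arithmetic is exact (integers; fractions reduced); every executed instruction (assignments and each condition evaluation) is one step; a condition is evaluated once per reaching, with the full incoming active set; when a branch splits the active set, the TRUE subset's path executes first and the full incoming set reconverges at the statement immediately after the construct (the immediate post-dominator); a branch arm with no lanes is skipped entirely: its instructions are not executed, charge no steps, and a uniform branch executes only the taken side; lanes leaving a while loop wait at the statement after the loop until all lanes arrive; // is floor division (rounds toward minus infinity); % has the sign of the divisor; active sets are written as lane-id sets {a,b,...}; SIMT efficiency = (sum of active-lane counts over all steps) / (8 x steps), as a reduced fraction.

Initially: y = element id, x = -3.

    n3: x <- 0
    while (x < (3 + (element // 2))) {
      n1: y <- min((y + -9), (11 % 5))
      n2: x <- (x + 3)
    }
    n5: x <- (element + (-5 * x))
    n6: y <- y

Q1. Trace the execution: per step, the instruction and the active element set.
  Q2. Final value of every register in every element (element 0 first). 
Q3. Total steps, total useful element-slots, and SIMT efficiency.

step 0: x <- 0                       {0,1,2,3,4,5,6,7}
step 1: eval (x < (3 + (element // 2))) {0,1,2,3,4,5,6,7}
step 2: y <- min((y + -9), (11 % 5)) {0,1,2,3,4,5,6,7}
step 3: x <- (x + 3)                 {0,1,2,3,4,5,6,7}
step 4: eval (x < (3 + (element // 2))) {0,1,2,3,4,5,6,7}
step 5: y <- min((y + -9), (11 % 5)) {2,3,4,5,6,7}
step 6: x <- (x + 3)                 {2,3,4,5,6,7}
step 7: eval (x < (3 + (element // 2))) {2,3,4,5,6,7}
step 8: x <- (element + (-5 * x))    {0,1,2,3,4,5,6,7}
step 9: y <- y                       {0,1,2,3,4,5,6,7}

Answer: 10 steps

y: -9,-8,-16,-15,-14,-13,-12,-11
x: -15,-14,-28,-27,-26,-25,-24,-23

steps = 10; useful = 74; efficiency = 74/80 = 37/40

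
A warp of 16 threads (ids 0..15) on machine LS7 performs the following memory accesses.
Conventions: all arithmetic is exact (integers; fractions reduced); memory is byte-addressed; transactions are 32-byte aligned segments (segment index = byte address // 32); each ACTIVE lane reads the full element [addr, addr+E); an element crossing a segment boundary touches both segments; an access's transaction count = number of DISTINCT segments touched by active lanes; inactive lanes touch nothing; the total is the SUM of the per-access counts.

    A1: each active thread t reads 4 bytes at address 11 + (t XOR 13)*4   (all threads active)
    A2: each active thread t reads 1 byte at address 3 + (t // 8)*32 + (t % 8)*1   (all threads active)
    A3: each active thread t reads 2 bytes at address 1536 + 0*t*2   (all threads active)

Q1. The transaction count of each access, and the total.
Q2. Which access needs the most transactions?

A1: 3 transactions
A2: 2 transactions
A3: 1 transaction

Answer: 3,2,1; total 6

Answer: A1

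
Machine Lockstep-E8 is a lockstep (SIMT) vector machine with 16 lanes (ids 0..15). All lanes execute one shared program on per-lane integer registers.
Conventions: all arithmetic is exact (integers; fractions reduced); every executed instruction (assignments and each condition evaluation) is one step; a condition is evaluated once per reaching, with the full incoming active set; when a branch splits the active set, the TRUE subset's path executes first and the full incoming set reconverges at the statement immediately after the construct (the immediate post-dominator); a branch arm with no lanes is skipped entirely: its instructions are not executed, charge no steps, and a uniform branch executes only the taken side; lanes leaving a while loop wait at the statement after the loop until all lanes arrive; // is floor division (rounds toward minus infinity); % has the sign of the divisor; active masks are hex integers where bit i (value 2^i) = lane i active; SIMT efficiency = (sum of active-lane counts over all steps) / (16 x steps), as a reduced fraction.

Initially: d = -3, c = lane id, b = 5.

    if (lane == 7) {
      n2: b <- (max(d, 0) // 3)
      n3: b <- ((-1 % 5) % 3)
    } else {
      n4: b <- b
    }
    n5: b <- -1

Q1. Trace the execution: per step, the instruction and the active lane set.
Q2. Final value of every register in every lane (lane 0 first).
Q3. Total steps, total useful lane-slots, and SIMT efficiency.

step 0: eval (lane == 7)             0xffff
step 1: b <- (max(d, 0) // 3)        0x0080
step 2: b <- ((-1 % 5) % 3)          0x0080
step 3: b <- b                       0xff7f
step 4: b <- -1                      0xffff

Answer: 5 steps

d: -3,-3,-3,-3,-3,-3,-3,-3,-3,-3,-3,-3,-3,-3,-3,-3
c: 0,1,2,3,4,5,6,7,8,9,10,11,12,13,14,15
b: -1,-1,-1,-1,-1,-1,-1,-1,-1,-1,-1,-1,-1,-1,-1,-1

steps = 5; useful = 49; efficiency = 49/80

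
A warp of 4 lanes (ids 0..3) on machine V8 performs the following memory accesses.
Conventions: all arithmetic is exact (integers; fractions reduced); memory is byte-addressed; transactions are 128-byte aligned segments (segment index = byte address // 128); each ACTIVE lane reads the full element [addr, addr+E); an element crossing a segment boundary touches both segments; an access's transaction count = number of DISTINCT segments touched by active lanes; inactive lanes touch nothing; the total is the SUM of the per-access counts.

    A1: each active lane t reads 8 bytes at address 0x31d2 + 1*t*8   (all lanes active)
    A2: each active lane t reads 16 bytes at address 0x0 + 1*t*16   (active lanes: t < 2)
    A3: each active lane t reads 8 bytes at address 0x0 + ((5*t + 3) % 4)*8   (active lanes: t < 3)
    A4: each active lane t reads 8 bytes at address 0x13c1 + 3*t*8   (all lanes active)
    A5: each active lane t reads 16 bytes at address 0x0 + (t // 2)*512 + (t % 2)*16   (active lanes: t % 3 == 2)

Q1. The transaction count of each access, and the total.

A1: 1 transaction
A2: 1 transaction
A3: 1 transaction
A4: 2 transactions
A5: 1 transaction

Answer: 1,1,1,2,1; total 6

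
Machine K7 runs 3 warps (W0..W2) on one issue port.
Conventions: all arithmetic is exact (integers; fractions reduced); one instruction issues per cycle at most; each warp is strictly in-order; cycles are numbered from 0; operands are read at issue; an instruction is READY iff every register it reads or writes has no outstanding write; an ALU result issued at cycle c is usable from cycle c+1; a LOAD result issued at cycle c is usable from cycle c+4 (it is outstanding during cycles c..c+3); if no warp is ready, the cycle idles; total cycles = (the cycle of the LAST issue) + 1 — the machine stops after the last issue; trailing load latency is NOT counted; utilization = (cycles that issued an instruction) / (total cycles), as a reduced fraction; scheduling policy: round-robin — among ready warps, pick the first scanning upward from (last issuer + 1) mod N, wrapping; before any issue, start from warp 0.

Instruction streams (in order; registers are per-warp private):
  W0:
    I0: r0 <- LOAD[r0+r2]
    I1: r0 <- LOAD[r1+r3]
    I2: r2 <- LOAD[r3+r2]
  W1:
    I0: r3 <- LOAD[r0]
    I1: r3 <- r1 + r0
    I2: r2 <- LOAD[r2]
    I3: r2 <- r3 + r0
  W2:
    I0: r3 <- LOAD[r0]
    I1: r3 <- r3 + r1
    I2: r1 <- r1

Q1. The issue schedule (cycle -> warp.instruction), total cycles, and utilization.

cycle 0: W0.I0
cycle 1: W1.I0
cycle 2: W2.I0
cycle 3: idle
cycle 4: W0.I1
cycle 5: W1.I1
cycle 6: W2.I1
cycle 7: W0.I2
cycle 8: W1.I2
cycle 9: W2.I2
cycle 10: idle
cycle 11: idle
cycle 12: W1.I3

Answer: 13 cycles, utilization 10/13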